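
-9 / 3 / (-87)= 1 / 29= 0.03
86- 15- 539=-468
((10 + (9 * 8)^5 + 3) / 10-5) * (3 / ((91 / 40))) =1786077780 / 7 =255153968.57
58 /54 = 29 /27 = 1.07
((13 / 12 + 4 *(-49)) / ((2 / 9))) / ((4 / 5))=-35085 / 32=-1096.41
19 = 19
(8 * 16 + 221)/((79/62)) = 21638/79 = 273.90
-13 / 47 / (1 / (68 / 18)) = -442 / 423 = -1.04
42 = 42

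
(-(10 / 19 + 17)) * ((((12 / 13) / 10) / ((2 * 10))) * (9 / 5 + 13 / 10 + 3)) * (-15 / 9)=20313 / 24700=0.82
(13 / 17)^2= 169 / 289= 0.58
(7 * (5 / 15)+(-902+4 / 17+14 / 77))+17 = -494942 / 561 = -882.25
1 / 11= 0.09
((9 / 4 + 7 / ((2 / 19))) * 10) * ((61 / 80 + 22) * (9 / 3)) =1502325 / 32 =46947.66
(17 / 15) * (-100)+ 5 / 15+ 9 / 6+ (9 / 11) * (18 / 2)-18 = -2687 / 22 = -122.14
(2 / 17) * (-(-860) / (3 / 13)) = 22360 / 51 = 438.43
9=9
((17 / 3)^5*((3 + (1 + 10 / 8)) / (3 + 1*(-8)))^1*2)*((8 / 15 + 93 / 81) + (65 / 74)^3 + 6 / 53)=-71246951602777741 / 2348495953200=-30337.27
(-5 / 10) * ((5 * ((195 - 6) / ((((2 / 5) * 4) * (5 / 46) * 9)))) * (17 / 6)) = -855.31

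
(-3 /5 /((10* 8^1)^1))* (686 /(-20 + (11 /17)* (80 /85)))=99127 /373600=0.27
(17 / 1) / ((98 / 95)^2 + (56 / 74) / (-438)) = 73129575 / 4570286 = 16.00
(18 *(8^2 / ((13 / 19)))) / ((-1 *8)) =-2736 / 13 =-210.46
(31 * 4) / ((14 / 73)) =4526 / 7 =646.57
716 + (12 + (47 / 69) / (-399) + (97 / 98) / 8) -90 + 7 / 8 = 1970329411 / 3083472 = 639.00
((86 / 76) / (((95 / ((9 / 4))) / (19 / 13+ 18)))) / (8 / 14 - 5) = -685377 / 5819320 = -0.12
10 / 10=1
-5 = -5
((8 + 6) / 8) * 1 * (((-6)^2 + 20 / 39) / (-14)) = -178 / 39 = -4.56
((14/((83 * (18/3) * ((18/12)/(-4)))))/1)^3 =-175616/416832723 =-0.00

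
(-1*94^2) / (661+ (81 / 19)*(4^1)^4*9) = -167884 / 199183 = -0.84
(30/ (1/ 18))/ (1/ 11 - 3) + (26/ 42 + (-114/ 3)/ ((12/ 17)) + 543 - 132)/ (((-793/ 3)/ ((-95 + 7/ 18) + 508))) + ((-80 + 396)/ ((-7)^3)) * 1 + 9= -4811670835/ 6527976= -737.08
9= 9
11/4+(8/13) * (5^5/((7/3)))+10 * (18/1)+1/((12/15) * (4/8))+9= 370707/364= 1018.43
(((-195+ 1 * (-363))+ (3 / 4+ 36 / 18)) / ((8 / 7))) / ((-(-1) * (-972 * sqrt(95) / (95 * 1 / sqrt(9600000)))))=15547 * sqrt(57) / 74649600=0.00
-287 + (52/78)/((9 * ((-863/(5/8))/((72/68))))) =-25263467/88026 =-287.00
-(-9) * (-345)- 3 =-3108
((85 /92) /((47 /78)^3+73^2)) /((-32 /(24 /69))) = -5042115 /2675672933998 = -0.00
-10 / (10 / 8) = -8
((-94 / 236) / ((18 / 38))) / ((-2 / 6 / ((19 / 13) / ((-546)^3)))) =-16967 / 749073688272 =-0.00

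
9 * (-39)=-351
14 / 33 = 0.42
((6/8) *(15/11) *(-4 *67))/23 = -3015/253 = -11.92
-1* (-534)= 534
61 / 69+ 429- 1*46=26488 / 69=383.88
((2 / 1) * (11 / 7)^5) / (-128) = -0.15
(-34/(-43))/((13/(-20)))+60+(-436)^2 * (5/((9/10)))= 5313478940/5031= 1056147.67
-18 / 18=-1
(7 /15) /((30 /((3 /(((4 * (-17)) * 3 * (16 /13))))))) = -91 /489600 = -0.00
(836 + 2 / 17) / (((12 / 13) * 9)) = 30797 / 306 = 100.64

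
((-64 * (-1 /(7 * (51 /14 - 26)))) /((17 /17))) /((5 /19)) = -2432 /1565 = -1.55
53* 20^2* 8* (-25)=-4240000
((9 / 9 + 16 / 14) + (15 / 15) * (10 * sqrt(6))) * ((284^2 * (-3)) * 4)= -9678720 * sqrt(6)-14518080 / 7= -25781936.79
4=4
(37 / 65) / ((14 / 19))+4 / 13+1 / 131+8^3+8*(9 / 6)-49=56754433 / 119210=476.09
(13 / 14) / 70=13 / 980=0.01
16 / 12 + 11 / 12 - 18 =-63 / 4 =-15.75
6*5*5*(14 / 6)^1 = 350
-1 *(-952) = 952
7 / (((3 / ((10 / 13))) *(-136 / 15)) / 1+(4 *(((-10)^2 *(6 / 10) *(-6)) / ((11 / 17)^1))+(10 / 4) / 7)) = -26950 / 8702761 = -0.00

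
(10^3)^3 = 1000000000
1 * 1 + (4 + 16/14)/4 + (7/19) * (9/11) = 3785/1463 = 2.59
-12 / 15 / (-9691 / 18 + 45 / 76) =2736 / 1839265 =0.00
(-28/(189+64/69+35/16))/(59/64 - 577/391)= 773541888/2939424605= 0.26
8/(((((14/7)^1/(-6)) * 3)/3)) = -24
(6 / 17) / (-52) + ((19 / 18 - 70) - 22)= -90.95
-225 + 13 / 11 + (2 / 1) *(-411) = -11504 / 11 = -1045.82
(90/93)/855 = 0.00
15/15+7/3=10/3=3.33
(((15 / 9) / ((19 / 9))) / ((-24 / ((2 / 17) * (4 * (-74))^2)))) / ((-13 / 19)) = 109520 / 221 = 495.57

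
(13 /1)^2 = 169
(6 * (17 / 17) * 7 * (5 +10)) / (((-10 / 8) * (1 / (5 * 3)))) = -7560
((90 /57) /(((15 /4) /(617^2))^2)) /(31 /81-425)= -62607217559472 /1633715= -38321994.69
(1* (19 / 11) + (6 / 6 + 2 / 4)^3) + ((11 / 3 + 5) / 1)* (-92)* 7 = -1472125 / 264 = -5576.23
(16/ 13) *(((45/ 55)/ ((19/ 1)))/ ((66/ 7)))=168/ 29887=0.01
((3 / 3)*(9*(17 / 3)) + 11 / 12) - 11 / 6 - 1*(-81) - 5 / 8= 3131 / 24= 130.46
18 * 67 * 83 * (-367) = -36735966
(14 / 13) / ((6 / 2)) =14 / 39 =0.36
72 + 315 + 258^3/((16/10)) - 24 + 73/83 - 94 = 890898335/83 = 10733714.88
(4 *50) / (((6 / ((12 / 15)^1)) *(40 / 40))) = 80 / 3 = 26.67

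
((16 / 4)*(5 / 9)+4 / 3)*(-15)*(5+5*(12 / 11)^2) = -212000 / 363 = -584.02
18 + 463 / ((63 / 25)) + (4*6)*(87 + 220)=476893 / 63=7569.73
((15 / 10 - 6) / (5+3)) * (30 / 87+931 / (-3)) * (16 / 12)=232.49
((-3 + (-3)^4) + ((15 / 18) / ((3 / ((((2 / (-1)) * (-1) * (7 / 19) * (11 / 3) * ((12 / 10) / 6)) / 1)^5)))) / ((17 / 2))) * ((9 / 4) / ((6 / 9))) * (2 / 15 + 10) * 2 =8975914494483548 / 1682362659375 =5335.30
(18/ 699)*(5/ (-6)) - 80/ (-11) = 18585/ 2563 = 7.25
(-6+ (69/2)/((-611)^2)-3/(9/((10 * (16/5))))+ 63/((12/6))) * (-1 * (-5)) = 83064440/1119963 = 74.17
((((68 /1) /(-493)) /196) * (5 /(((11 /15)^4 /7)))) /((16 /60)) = -3796875 /11888492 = -0.32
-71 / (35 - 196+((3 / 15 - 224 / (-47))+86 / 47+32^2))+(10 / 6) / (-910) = -776201 / 9300291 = -0.08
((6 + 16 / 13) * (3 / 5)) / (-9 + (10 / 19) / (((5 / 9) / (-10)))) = -1786 / 7605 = -0.23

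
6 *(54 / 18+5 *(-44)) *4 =-5208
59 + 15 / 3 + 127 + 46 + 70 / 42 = 716 / 3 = 238.67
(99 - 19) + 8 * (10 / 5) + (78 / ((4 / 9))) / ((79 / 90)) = 23379 / 79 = 295.94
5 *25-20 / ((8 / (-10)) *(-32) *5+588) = 22370 / 179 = 124.97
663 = 663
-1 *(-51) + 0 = 51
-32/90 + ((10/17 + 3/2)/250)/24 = -0.36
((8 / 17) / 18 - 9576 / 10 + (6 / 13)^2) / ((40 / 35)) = -216601693 / 258570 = -837.69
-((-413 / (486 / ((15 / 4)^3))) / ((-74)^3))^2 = -2665140625 / 217919089938530304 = -0.00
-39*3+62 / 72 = -4181 / 36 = -116.14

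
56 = 56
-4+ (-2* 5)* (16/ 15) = -44/ 3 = -14.67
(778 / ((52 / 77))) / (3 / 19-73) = -569107 / 35984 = -15.82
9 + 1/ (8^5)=294913/ 32768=9.00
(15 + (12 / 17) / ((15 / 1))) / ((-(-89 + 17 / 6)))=7674 / 43945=0.17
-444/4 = -111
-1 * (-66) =66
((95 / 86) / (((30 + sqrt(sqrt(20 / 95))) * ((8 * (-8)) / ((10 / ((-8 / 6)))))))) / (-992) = -95 / (85312 * (128 * 19^(3 / 4) * sqrt(2) / 285 + 256)) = -0.00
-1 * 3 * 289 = -867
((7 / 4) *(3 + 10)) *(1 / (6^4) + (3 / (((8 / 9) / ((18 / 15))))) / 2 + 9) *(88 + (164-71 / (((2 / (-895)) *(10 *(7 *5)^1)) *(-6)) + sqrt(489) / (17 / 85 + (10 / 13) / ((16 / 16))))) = 65138.57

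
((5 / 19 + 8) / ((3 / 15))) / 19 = 785 / 361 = 2.17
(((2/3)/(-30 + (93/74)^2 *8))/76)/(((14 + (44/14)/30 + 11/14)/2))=-6845/100883274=-0.00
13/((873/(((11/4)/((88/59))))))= 767/27936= 0.03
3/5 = 0.60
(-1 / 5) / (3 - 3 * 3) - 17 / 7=-503 / 210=-2.40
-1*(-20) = 20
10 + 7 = 17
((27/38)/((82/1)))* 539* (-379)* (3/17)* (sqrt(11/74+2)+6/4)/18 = -5515587/211888- 1838529* sqrt(11766)/7839856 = -51.47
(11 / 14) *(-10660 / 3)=-2791.90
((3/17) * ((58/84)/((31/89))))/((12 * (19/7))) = 2581/240312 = 0.01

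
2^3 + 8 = 16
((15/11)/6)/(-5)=-1/22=-0.05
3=3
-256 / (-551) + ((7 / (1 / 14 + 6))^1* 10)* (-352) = -38010240 / 9367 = -4057.89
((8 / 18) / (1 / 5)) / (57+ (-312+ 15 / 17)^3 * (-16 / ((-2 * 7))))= -137564 / 2130504588477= -0.00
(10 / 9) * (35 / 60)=35 / 54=0.65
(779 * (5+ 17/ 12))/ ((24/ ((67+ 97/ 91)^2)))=82188783721/ 85176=964928.90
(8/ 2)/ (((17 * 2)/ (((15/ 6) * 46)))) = 13.53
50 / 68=25 / 34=0.74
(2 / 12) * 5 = 5 / 6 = 0.83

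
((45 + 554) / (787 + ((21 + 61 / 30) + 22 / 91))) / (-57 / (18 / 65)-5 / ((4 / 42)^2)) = -3924648 / 4019296667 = -0.00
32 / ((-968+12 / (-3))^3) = -1 / 28697814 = -0.00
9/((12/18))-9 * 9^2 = -1431/2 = -715.50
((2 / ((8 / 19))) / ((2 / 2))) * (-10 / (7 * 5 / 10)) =-13.57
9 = 9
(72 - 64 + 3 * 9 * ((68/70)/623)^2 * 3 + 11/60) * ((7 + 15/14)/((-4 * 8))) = -5276094490631/2556062342400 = -2.06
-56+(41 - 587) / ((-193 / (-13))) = -17906 / 193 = -92.78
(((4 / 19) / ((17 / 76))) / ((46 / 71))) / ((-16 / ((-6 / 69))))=71 / 8993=0.01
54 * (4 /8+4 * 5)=1107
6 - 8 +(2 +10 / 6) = 5 / 3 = 1.67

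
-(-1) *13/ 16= 13/ 16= 0.81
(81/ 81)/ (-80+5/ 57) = -57/ 4555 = -0.01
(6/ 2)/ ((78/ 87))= 87/ 26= 3.35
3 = 3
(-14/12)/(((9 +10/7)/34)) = -833/219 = -3.80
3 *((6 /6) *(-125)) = -375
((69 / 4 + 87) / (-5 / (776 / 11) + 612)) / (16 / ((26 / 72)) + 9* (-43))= -350558 / 705162645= -0.00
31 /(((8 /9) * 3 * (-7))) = -93 /56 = -1.66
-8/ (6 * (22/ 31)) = -62/ 33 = -1.88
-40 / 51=-0.78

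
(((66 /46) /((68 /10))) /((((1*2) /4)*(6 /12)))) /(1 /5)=1650 /391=4.22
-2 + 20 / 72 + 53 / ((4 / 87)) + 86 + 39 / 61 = 2717917 / 2196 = 1237.67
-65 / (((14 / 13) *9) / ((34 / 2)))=-14365 / 126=-114.01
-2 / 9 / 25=-2 / 225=-0.01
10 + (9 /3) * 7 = 31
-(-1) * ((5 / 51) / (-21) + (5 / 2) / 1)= 5345 / 2142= 2.50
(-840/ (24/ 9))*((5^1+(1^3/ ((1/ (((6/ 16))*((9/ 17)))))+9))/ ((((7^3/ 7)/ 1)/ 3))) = -260685/ 952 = -273.83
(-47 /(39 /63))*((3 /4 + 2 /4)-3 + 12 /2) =-16779 /52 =-322.67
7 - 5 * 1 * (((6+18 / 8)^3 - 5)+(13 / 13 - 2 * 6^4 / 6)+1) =-40037 / 64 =-625.58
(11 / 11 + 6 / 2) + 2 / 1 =6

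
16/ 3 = 5.33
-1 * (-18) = 18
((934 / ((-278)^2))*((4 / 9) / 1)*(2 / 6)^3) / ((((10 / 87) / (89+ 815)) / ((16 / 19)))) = 195885952 / 148675095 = 1.32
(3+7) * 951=9510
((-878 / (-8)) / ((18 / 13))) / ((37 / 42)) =89.98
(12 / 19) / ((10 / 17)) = 102 / 95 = 1.07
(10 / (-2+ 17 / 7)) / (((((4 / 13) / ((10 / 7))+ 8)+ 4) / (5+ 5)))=22750 / 1191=19.10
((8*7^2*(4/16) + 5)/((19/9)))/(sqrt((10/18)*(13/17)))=2781*sqrt(1105)/1235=74.85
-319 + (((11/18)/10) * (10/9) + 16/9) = -51379/162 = -317.15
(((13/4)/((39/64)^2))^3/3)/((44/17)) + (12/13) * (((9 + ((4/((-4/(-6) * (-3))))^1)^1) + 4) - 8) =4709765540/52853229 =89.11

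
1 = 1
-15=-15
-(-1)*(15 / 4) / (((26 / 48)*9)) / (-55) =-2 / 143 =-0.01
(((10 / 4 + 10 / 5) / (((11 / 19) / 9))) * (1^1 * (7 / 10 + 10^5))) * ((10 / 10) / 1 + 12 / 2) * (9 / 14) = 13851096957 / 440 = 31479765.81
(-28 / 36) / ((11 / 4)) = -28 / 99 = -0.28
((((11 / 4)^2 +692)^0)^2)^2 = 1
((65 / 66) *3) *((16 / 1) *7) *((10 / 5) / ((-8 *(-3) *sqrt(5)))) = 182 *sqrt(5) / 33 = 12.33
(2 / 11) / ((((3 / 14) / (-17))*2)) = -238 / 33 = -7.21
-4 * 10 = -40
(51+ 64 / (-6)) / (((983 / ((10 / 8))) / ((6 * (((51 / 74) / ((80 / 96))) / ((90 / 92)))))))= 47311 / 181855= 0.26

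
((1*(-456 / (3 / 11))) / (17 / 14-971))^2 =2.97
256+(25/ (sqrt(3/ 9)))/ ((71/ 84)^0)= 25 * sqrt(3)+256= 299.30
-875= -875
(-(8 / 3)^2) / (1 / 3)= -64 / 3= -21.33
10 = 10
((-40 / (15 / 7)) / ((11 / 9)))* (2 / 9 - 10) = 448 / 3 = 149.33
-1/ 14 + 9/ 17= 109/ 238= 0.46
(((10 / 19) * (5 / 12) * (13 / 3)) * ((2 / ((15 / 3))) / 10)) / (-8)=-0.00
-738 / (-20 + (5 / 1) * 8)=-369 / 10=-36.90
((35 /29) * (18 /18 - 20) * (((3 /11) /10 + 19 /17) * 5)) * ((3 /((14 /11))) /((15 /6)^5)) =-976296 /308125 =-3.17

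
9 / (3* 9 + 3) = 3 / 10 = 0.30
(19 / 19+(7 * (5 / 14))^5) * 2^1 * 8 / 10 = 3157 / 20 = 157.85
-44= -44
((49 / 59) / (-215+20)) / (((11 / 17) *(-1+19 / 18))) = -4998 / 42185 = -0.12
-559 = -559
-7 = -7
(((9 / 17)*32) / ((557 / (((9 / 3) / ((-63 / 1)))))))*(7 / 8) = -12 / 9469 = -0.00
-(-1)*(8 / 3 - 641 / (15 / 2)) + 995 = 4561 / 5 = 912.20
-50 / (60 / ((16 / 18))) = -20 / 27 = -0.74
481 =481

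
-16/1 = -16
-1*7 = -7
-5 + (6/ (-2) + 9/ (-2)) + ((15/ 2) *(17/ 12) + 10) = 65/ 8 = 8.12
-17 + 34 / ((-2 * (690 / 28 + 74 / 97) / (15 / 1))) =-932807 / 34501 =-27.04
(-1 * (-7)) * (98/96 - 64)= -21161/48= -440.85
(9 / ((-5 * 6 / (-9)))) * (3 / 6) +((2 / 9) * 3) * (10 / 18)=929 / 540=1.72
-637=-637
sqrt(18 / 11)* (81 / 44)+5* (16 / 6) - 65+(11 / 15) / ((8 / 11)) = -6079 / 120+243* sqrt(22) / 484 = -48.30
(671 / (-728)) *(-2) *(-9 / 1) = -6039 / 364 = -16.59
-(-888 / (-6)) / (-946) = 74 / 473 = 0.16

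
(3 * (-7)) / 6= -7 / 2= -3.50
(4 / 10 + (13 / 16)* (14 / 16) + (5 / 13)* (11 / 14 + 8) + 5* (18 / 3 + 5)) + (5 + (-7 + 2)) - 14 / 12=10190263 / 174720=58.32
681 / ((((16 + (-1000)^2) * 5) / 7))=4767 / 5000080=0.00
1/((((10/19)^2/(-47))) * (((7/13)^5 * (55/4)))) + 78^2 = 134299230169/23109625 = 5811.40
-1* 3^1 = -3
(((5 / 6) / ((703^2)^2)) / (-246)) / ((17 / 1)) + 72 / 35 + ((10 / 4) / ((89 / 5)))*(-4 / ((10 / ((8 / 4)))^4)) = 196272420446182785077 / 95451912460166679900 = 2.06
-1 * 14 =-14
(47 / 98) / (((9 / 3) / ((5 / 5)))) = 47 / 294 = 0.16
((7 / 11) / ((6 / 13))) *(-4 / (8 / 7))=-637 / 132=-4.83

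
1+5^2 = 26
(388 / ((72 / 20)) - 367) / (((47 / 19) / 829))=-36747083 / 423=-86872.54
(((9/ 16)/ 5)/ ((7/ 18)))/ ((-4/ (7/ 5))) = -81/ 800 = -0.10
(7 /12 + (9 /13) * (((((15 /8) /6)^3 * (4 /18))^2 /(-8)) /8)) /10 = 18320704247 /314069483520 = 0.06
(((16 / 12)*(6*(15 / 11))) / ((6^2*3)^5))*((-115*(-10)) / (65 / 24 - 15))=-575 / 8277725016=-0.00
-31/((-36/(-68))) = -527/9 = -58.56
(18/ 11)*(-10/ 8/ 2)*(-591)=26595/ 44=604.43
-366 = -366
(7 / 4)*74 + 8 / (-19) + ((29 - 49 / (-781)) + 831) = 29355747 / 29678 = 989.14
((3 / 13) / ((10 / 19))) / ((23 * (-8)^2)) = 57 / 191360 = 0.00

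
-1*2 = -2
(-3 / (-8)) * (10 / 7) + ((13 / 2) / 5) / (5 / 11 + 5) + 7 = 32651 / 4200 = 7.77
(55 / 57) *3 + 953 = 18162 / 19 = 955.89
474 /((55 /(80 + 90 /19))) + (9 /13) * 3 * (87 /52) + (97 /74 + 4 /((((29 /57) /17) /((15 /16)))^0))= 3863458659 /5227508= 739.06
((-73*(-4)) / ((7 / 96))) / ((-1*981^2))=-9344 / 2245509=-0.00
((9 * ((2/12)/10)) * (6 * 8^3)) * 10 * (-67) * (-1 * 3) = 926208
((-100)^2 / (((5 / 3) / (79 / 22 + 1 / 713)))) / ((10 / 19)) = 321189300 / 7843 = 40952.35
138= 138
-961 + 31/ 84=-80693/ 84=-960.63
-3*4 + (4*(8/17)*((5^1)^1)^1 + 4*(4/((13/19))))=4596/221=20.80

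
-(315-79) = -236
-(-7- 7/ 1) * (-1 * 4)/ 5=-56/ 5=-11.20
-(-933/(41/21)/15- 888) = 188571/205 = 919.86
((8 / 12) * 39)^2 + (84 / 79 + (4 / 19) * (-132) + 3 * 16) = 1046608 / 1501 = 697.27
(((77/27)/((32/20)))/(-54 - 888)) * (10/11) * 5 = -875/101736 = -0.01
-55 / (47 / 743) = -40865 / 47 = -869.47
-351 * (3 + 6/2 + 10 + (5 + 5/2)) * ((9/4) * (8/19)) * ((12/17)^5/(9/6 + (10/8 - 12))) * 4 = 592.21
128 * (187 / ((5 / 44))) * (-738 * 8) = -6217998336 / 5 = -1243599667.20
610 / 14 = 305 / 7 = 43.57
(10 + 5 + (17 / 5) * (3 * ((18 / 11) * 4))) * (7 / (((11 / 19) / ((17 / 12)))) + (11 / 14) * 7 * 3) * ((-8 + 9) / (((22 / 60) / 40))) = 399243660 / 1331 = 299957.67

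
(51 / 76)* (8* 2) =204 / 19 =10.74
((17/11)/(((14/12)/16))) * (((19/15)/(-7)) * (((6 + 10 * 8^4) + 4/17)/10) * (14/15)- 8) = -14833.70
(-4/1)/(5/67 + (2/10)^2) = -34.90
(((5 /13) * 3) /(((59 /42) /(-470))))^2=87675210000 /588289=149034.25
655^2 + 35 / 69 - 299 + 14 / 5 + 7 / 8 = 1183295303 / 2760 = 428730.18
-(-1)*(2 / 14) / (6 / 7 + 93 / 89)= 89 / 1185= 0.08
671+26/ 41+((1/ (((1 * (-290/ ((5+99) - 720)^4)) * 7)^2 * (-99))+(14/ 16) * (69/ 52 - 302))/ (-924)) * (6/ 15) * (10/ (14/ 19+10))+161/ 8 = 445173909732397126142057/ 21727002211200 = 20489430866.03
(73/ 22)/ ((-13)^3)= -73/ 48334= -0.00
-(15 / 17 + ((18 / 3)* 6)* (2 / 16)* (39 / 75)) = -2739 / 850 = -3.22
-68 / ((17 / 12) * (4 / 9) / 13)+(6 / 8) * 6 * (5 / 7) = -19611 / 14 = -1400.79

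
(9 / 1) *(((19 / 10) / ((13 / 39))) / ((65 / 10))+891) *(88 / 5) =45913824 / 325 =141273.30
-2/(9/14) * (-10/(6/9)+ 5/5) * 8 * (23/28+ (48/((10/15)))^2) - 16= 16259456/9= 1806606.22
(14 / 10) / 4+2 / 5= 3 / 4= 0.75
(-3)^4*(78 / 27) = 234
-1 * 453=-453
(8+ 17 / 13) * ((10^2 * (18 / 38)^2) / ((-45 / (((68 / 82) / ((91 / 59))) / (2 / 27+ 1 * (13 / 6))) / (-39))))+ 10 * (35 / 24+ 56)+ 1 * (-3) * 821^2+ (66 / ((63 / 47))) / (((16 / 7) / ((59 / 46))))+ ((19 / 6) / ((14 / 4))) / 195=-45088071858637193 / 22304514960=-2021477.35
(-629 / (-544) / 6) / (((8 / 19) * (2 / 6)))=703 / 512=1.37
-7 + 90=83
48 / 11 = 4.36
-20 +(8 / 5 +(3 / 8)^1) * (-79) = -176.02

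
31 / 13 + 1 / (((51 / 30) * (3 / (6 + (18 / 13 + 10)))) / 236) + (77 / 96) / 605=313832569 / 388960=806.85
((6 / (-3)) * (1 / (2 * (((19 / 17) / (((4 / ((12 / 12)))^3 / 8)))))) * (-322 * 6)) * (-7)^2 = 12874848 / 19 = 677623.58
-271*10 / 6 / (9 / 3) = -1355 / 9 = -150.56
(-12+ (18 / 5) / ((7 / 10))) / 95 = -48 / 665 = -0.07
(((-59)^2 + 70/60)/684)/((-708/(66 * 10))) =-4.75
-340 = -340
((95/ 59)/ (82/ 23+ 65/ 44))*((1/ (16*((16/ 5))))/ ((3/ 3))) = 120175/ 19268928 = 0.01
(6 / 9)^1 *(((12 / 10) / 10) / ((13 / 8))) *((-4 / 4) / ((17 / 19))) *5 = -304 / 1105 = -0.28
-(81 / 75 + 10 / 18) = -1.64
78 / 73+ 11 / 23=1.55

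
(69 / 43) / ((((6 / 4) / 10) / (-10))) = -4600 / 43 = -106.98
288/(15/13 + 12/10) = 2080/17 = 122.35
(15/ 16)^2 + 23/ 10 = 4069/ 1280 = 3.18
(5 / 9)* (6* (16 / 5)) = 32 / 3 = 10.67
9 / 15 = 3 / 5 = 0.60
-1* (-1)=1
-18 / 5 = -3.60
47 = 47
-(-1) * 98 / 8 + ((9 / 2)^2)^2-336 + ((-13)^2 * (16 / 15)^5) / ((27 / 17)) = 76515757193 / 328050000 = 233.24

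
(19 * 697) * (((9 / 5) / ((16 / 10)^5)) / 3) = 24830625 / 32768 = 757.77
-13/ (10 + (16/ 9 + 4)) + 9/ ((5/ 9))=10917/ 710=15.38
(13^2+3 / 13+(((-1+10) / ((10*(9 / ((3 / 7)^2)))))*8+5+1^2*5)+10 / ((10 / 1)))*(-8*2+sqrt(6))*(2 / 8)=-2298012 / 3185+574503*sqrt(6) / 12740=-611.05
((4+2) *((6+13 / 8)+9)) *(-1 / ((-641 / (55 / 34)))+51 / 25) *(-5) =-444034731 / 435880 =-1018.71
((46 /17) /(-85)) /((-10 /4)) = 92 /7225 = 0.01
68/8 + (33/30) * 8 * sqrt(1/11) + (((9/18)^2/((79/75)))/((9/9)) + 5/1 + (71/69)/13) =4 * sqrt(11)/5 + 3916313/283452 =16.47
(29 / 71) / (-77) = -0.01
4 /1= 4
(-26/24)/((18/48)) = -26/9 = -2.89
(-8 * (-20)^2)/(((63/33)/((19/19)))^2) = -387200/441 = -878.00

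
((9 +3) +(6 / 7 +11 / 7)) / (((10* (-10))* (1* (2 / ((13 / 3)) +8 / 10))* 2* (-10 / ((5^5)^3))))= 1602783203125 / 9184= 174519077.00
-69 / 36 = -23 / 12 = -1.92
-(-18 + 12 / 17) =294 / 17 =17.29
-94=-94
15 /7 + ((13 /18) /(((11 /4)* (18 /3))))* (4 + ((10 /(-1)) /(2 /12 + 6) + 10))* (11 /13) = 18191 /6993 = 2.60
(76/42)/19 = 2/21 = 0.10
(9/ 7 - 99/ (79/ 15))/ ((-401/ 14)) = 19368/ 31679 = 0.61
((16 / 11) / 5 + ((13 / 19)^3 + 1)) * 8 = 4862592 / 377245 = 12.89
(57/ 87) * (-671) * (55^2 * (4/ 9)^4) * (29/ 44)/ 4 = -8549.86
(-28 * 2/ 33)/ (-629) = 56/ 20757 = 0.00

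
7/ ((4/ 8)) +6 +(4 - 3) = 21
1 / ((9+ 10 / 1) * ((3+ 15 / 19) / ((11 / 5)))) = 11 / 360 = 0.03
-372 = -372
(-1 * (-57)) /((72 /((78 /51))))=247 /204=1.21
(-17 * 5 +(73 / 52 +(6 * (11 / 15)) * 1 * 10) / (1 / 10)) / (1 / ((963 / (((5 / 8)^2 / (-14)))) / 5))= -827902656 / 325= -2547392.79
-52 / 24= -13 / 6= -2.17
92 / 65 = 1.42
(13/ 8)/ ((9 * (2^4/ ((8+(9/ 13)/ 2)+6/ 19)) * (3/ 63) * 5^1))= 29953/ 72960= 0.41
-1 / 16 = -0.06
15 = 15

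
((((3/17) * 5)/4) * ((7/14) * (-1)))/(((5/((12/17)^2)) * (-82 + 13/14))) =756/5576255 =0.00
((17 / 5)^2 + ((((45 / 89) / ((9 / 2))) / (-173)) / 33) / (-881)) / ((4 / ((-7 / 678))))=-905569614313 / 30349787311800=-0.03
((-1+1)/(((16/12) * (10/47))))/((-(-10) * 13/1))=0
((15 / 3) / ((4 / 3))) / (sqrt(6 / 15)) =15*sqrt(10) / 8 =5.93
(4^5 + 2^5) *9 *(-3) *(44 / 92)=-313632 / 23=-13636.17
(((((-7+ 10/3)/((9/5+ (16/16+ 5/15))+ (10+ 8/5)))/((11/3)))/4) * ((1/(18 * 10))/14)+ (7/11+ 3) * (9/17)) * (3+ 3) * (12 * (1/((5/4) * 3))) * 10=369994/1001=369.62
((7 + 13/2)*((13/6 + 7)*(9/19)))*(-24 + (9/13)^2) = -17708625/12844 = -1378.75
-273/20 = -13.65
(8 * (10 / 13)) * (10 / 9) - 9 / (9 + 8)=12547 / 1989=6.31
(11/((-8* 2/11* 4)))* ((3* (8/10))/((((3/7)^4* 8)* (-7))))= 41503/17280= 2.40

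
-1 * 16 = -16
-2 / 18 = -0.11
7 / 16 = 0.44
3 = 3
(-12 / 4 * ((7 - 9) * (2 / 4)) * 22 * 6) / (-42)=-66 / 7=-9.43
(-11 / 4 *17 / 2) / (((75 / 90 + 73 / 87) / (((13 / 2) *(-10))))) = 352495 / 388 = 908.49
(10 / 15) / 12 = 1 / 18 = 0.06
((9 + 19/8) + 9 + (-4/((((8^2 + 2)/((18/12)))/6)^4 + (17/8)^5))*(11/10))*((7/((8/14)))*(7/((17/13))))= 577785091043797/432486052000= 1335.96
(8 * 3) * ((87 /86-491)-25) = -531468 /43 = -12359.72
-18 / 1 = -18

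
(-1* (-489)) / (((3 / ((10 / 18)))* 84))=815 / 756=1.08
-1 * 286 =-286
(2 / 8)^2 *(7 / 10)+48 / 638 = 6073 / 51040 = 0.12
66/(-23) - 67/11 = -2267/253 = -8.96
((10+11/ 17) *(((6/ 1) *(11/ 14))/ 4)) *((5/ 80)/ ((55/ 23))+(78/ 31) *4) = 149473239/ 1180480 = 126.62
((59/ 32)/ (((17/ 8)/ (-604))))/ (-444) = 8909/ 7548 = 1.18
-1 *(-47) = 47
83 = 83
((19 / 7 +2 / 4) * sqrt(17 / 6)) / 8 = 15 * sqrt(102) / 224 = 0.68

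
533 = 533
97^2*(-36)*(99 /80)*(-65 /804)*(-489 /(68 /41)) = -728343059301 /72896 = -9991536.70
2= 2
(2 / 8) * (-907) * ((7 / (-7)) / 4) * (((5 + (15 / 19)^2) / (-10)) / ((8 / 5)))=-920605 / 46208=-19.92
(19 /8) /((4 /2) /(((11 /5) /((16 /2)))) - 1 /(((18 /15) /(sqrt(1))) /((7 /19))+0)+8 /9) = 35739 /118196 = 0.30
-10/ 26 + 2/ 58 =-132/ 377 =-0.35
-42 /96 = -7 /16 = -0.44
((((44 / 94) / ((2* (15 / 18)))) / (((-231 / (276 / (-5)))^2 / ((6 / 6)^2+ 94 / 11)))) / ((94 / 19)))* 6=8684064 / 46775575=0.19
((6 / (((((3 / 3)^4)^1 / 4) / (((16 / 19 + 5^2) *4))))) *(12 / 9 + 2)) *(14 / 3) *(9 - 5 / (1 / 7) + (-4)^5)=-769888000 / 19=-40520421.05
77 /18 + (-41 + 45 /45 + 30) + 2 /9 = -5.50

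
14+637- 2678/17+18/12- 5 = 16659/34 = 489.97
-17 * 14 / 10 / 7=-3.40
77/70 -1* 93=-919/10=-91.90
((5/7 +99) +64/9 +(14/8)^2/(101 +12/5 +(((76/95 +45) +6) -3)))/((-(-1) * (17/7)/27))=245879745/206992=1187.87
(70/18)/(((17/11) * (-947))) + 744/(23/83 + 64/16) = 8947172357/51436305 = 173.95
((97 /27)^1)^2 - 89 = -55472 /729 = -76.09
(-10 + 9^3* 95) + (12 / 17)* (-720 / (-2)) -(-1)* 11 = 1181672 / 17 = 69510.12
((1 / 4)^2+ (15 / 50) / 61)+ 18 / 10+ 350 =351.87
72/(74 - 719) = -24/215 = -0.11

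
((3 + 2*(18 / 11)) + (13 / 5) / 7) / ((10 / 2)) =2558 / 1925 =1.33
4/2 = 2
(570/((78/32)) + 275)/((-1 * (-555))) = 441/481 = 0.92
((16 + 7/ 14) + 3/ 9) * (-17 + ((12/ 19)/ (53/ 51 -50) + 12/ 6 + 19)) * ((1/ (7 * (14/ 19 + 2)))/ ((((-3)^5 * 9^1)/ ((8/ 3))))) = -19105160/ 4472509041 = -0.00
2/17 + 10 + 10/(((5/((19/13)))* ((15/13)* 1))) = 3226/255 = 12.65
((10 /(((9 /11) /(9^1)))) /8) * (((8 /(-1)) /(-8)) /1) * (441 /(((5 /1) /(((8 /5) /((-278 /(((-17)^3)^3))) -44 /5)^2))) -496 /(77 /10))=564939876137305777125.51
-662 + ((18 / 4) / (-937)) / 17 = -21090005 / 31858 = -662.00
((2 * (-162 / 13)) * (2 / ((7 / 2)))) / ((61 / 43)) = -55728 / 5551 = -10.04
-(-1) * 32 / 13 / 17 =32 / 221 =0.14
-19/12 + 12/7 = 11/84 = 0.13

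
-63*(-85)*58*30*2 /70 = 266220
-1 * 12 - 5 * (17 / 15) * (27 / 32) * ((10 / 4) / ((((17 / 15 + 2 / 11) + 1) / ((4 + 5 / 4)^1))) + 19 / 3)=-6785493 / 97792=-69.39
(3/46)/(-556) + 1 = 25573/25576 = 1.00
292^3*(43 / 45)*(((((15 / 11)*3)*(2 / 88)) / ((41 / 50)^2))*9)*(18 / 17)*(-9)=-975561271920000 / 3457817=-282132129.01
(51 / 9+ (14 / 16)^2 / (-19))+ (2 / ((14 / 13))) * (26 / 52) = 167387 / 25536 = 6.55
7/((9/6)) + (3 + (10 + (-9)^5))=-177094/3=-59031.33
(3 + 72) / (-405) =-5 / 27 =-0.19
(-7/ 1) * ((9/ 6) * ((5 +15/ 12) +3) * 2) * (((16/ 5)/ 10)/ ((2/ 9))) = -279.72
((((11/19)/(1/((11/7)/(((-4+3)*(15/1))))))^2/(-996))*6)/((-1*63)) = 14641/41623101450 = 0.00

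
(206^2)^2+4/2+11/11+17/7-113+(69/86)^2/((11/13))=1025549160331415/569492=1800813989.19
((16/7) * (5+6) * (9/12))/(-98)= -0.19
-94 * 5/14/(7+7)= -235/98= -2.40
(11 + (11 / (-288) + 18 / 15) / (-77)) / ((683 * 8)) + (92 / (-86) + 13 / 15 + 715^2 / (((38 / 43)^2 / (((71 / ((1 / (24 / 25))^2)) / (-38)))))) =-143868007169717198227 / 127633632825600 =-1127195.11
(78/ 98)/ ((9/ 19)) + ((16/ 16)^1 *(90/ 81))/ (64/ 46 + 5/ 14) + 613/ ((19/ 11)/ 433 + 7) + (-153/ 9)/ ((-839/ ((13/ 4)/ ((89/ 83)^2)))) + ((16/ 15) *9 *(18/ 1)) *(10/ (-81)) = 1257976313184723901/ 18348211841304240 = 68.56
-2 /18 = -1 /9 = -0.11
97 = 97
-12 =-12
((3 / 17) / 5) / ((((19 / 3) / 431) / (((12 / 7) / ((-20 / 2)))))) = -23274 / 56525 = -0.41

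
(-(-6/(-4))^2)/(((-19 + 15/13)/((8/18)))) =13/232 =0.06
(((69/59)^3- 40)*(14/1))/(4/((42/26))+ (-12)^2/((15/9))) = -5796688485/958298414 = -6.05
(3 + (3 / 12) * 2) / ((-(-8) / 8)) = 7 / 2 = 3.50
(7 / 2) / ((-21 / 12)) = -2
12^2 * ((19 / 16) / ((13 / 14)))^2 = 159201 / 676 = 235.50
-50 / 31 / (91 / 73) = -3650 / 2821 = -1.29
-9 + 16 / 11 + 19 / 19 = -6.55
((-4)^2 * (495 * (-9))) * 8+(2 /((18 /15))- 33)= -1710814 /3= -570271.33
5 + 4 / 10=27 / 5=5.40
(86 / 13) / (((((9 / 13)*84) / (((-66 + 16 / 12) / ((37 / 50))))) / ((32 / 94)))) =-3336800 / 986013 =-3.38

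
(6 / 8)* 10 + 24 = 63 / 2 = 31.50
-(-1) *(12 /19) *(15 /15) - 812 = -15416 /19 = -811.37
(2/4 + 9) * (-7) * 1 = -133/2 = -66.50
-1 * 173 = -173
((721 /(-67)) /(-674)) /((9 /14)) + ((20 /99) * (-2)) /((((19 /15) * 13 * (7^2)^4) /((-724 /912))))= 1501968841590031 /60474846194615853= 0.02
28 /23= 1.22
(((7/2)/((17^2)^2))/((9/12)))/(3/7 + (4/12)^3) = 441/3674924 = 0.00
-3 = -3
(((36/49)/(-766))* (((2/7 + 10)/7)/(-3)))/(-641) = -432/589452703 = -0.00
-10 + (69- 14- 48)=-3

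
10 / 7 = 1.43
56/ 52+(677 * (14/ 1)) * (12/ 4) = 369656/ 13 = 28435.08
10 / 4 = 5 / 2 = 2.50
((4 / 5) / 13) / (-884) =-1 / 14365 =-0.00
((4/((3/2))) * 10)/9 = 80/27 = 2.96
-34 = -34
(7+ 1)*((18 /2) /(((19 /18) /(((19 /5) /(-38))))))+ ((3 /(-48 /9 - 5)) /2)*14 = -26073 /2945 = -8.85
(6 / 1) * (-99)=-594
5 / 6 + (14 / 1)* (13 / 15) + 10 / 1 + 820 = 25289 / 30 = 842.97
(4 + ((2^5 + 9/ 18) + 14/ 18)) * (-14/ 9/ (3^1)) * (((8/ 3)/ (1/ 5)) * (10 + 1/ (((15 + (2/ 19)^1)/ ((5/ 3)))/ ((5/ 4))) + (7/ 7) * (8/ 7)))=-260690210/ 89667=-2907.31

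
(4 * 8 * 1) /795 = 32 /795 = 0.04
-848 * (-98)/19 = 83104/19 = 4373.89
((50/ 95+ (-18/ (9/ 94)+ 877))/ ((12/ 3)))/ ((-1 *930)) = -4367/ 23560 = -0.19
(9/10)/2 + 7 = 149/20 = 7.45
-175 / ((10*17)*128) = -35 / 4352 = -0.01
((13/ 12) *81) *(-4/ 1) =-351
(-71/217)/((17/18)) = -1278/3689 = -0.35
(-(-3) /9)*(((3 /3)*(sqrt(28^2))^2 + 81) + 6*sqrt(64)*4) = 1057 /3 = 352.33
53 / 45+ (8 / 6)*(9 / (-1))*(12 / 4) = -1567 / 45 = -34.82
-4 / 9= -0.44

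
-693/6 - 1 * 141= -256.50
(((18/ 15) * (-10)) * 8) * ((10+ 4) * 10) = -13440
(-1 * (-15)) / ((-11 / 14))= -210 / 11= -19.09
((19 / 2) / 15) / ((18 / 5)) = 19 / 108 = 0.18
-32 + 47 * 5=203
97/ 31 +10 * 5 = 1647/ 31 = 53.13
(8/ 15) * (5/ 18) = 4/ 27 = 0.15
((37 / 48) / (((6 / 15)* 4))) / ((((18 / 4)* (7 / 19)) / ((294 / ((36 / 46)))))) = 109.17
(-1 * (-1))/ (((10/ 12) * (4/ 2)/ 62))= 186/ 5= 37.20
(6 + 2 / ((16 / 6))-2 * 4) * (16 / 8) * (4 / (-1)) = 10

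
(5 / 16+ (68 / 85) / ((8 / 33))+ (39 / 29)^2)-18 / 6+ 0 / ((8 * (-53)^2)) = 162889 / 67280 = 2.42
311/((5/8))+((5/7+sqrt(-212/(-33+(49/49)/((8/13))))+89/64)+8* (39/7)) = 4* sqrt(26606)/251+1219179/2240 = 546.88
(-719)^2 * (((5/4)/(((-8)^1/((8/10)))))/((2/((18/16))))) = -36348.82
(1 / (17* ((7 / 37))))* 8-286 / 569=1.98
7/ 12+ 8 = 8.58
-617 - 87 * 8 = -1313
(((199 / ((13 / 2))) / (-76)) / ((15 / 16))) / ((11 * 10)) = -796 / 203775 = -0.00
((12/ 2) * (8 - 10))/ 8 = -3/ 2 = -1.50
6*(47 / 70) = 141 / 35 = 4.03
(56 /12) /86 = 0.05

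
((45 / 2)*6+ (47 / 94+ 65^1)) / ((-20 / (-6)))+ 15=75.15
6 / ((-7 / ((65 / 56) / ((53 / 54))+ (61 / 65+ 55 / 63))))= -2599291 / 1012830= -2.57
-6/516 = -1/86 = -0.01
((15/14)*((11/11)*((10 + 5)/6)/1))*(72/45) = 30/7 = 4.29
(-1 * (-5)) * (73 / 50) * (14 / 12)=511 / 60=8.52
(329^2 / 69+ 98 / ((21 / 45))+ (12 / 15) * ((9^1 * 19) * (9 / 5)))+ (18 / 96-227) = 49628599 / 27600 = 1798.14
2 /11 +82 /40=2.23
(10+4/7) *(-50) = -3700/7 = -528.57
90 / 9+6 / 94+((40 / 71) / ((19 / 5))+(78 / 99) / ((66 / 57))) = 250694692 / 23015289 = 10.89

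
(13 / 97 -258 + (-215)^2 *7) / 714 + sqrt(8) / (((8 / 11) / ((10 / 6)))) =55 *sqrt(2) / 12 + 15680881 / 34629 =459.31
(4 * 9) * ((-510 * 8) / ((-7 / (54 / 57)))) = 2643840 / 133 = 19878.50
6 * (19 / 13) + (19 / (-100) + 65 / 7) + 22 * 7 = 1563971 / 9100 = 171.86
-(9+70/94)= -9.74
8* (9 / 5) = 72 / 5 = 14.40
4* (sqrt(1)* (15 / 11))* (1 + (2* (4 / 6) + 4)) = 380 / 11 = 34.55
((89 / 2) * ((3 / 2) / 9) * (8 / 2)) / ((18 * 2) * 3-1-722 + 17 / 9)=-3 / 62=-0.05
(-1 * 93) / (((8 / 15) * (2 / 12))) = -4185 / 4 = -1046.25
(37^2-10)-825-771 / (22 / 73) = -44535 / 22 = -2024.32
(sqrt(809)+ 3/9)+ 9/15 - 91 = -1351/15+ sqrt(809) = -61.62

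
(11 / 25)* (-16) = -176 / 25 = -7.04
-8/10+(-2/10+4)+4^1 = 7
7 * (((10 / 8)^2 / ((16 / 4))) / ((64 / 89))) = 15575 / 4096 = 3.80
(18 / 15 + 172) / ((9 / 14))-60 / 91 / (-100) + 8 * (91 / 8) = 1475956 / 4095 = 360.43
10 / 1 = 10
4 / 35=0.11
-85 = -85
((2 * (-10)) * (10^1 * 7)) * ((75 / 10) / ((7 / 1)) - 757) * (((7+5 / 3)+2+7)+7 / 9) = 175677800 / 9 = 19519755.56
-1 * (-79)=79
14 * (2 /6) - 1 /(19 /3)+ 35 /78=2449 /494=4.96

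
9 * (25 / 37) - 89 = -3068 / 37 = -82.92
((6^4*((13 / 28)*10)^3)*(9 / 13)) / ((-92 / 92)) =-30800250 / 343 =-89796.65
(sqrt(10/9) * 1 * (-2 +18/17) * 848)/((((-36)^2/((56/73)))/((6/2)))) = -47488 * sqrt(10)/100521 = -1.49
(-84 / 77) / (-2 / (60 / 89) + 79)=-360 / 25091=-0.01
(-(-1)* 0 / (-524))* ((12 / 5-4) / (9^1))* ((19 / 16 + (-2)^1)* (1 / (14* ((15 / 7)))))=0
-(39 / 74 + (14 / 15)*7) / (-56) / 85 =461 / 310800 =0.00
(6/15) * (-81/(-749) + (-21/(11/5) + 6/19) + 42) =2058732/156541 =13.15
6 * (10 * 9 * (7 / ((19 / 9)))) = 34020 / 19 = 1790.53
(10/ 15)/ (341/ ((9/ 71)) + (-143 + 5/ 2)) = 12/ 45893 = 0.00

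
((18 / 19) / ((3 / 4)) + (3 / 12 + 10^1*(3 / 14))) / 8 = 1945 / 4256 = 0.46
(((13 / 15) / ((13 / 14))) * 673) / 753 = 0.83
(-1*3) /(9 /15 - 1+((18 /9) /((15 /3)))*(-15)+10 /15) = 45 /86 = 0.52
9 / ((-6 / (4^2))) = -24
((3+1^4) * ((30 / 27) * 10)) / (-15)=-80 / 27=-2.96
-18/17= -1.06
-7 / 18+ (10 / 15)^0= 11 / 18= 0.61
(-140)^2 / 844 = 4900 / 211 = 23.22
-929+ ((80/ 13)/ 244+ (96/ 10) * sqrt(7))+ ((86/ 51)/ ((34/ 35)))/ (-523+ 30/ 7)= -2319124274384/ 2496425061+ 48 * sqrt(7)/ 5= -903.58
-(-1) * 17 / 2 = 17 / 2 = 8.50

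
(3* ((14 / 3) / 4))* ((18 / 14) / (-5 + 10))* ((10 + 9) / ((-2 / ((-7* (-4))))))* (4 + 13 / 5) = -39501 / 25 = -1580.04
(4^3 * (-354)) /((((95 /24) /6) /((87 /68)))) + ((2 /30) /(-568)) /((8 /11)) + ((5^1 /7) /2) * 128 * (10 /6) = -6759411011879 /154109760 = -43861.02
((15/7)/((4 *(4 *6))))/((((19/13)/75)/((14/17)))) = 4875/5168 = 0.94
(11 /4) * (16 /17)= 2.59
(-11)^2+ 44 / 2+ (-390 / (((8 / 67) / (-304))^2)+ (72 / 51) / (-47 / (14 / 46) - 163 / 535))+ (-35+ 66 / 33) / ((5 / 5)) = -6225952033507960 / 2462773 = -2528025130.01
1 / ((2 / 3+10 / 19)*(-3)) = -19 / 68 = -0.28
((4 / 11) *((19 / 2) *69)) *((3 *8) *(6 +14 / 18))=426512 / 11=38773.82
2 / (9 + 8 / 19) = 38 / 179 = 0.21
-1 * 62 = -62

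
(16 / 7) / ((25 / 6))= 96 / 175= 0.55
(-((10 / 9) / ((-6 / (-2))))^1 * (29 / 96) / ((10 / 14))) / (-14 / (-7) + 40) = -29 / 7776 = -0.00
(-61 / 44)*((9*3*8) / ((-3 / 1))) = 1098 / 11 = 99.82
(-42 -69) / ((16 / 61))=-6771 / 16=-423.19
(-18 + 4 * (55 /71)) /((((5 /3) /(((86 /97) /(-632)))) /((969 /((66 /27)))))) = 595129761 /119696060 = 4.97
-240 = -240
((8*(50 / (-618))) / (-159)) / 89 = 200 / 4372659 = 0.00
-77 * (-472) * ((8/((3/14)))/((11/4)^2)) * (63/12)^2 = 54397056/11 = 4945186.91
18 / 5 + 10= 68 / 5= 13.60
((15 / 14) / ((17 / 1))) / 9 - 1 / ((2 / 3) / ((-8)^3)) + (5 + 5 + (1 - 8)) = 550499 / 714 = 771.01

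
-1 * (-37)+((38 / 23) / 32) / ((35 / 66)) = 238907 / 6440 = 37.10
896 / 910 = 64 / 65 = 0.98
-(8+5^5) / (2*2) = -3133 / 4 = -783.25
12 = 12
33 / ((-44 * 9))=-1 / 12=-0.08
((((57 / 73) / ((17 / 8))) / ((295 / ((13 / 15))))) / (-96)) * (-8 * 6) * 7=6916 / 1830475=0.00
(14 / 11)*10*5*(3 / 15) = 140 / 11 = 12.73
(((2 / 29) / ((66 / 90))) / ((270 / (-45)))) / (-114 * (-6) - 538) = -5 / 46574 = -0.00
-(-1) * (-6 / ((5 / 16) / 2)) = -192 / 5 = -38.40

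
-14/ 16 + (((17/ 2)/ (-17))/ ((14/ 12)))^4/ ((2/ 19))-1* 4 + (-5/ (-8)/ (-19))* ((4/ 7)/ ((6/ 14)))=-5034551/ 1094856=-4.60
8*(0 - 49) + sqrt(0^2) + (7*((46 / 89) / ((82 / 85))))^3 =-16483253837883 / 48587168449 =-339.25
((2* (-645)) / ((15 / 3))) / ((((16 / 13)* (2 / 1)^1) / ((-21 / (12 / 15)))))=176085 / 64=2751.33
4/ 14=2/ 7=0.29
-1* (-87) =87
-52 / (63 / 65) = -3380 / 63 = -53.65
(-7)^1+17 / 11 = -60 / 11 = -5.45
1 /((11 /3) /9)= 27 /11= 2.45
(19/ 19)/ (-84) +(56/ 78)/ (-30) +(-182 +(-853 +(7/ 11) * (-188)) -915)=-372913537/ 180180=-2069.67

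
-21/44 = -0.48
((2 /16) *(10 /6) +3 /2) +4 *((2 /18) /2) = 1.93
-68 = -68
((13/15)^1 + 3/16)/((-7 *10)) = -253/16800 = -0.02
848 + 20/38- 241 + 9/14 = 161773/266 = 608.17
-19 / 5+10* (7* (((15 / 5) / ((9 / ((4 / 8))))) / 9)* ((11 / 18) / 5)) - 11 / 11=-11279 / 2430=-4.64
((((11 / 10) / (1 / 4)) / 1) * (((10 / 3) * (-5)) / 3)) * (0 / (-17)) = 0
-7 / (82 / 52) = -182 / 41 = -4.44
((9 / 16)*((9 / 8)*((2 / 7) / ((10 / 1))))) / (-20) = -81 / 89600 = -0.00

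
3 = 3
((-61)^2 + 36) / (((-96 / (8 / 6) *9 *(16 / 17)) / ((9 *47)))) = -3001843 / 1152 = -2605.77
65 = 65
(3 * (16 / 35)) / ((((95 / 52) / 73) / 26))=4737408 / 3325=1424.78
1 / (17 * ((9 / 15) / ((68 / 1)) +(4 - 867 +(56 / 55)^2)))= -12100 / 177304037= -0.00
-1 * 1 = -1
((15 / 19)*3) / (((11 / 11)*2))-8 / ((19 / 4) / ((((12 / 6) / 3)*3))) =-83 / 38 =-2.18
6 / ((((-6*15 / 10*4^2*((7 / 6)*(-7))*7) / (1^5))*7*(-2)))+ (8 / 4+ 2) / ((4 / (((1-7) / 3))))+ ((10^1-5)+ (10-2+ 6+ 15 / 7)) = 367695 / 19208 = 19.14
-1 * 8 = -8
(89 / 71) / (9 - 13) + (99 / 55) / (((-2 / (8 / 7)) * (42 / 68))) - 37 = -2712137 / 69580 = -38.98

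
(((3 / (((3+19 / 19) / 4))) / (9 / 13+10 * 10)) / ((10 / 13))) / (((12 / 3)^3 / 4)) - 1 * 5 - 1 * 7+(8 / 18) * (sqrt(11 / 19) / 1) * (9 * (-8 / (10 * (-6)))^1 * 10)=-2512773 / 209440+16 * sqrt(209) / 57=-7.94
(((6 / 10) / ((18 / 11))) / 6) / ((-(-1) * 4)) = 0.02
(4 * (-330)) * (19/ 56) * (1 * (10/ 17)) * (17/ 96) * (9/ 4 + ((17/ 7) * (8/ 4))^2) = -26464625/ 21952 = -1205.57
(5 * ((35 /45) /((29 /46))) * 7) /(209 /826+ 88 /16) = 2327255 /310068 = 7.51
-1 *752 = -752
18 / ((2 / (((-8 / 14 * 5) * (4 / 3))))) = -240 / 7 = -34.29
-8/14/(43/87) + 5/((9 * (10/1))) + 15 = 75307/5418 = 13.90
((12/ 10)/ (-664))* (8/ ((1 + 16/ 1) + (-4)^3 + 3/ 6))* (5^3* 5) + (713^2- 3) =1308026218/ 2573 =508366.19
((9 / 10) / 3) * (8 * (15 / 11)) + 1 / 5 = 191 / 55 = 3.47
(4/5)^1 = 4/5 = 0.80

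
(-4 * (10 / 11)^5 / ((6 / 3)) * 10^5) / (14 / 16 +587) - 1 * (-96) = -87287406112 / 757422853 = -115.24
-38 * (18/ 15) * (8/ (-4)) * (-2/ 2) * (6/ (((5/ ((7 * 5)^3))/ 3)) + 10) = -14077632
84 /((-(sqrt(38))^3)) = -21 * sqrt(38) /361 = -0.36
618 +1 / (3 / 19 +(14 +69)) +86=1112339 / 1580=704.01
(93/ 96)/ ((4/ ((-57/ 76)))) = -93/ 512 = -0.18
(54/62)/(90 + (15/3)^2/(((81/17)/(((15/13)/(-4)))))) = 37908/3851285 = 0.01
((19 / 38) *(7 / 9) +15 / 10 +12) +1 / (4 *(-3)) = 497 / 36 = 13.81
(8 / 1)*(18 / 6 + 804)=6456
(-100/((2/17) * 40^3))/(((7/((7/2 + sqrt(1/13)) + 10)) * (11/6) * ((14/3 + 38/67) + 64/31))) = -8580087/4482114560 - 317781 * sqrt(13)/29133744640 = -0.00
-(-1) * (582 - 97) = 485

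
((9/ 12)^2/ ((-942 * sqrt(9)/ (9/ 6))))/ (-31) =3/ 311488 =0.00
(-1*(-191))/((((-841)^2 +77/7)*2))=0.00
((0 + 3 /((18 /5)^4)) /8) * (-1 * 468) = -8125 /7776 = -1.04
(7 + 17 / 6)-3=41 / 6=6.83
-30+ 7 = -23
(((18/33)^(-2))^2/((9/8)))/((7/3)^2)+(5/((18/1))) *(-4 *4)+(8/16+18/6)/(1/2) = 34927/7938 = 4.40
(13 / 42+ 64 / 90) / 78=643 / 49140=0.01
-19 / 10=-1.90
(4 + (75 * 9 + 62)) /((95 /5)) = 39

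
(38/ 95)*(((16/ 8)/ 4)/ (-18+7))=-1/ 55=-0.02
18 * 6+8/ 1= 116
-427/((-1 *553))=61/79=0.77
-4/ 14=-2/ 7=-0.29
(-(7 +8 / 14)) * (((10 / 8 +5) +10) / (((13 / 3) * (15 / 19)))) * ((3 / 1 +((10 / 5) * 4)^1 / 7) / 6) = -29203 / 1176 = -24.83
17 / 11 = 1.55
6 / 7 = 0.86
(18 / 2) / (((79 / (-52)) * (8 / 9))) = -1053 / 158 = -6.66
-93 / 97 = -0.96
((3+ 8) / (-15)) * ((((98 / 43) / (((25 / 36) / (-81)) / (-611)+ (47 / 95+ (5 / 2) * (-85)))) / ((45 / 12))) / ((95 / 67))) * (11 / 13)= 48393731232 / 38575131335725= 0.00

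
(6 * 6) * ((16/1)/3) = 192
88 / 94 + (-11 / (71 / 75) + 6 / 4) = -9.18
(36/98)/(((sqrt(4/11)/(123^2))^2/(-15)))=-339896661885/98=-3468333284.54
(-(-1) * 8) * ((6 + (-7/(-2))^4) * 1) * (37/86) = 92389/172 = 537.15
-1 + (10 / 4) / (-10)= -5 / 4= -1.25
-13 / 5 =-2.60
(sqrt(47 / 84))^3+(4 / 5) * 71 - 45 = 47 * sqrt(987) / 3528+59 / 5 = 12.22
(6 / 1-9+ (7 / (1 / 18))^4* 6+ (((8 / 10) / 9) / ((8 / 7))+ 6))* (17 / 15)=2313794916389 / 1350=1713922160.29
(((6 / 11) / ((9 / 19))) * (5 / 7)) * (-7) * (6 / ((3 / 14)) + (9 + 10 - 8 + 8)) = -8930 / 33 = -270.61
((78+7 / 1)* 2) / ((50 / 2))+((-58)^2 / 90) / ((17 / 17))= 1988 / 45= 44.18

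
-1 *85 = -85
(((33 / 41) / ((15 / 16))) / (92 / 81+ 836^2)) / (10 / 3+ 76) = 5346 / 345254311465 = 0.00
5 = 5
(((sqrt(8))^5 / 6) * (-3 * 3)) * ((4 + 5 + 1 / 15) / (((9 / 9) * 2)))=-4352 * sqrt(2) / 5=-1230.93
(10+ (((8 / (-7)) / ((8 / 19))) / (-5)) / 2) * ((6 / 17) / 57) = 719 / 11305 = 0.06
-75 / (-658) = 75 / 658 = 0.11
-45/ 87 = -15/ 29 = -0.52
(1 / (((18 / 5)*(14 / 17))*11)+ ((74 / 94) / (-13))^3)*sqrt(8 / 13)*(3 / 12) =19248016019*sqrt(26) / 16439560569432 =0.01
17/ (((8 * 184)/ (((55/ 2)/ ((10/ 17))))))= 3179/ 5888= 0.54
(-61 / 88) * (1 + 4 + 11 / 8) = -3111 / 704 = -4.42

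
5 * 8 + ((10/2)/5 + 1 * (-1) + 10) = 50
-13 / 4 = -3.25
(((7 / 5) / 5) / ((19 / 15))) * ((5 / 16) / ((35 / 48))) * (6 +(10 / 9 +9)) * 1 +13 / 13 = 48 / 19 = 2.53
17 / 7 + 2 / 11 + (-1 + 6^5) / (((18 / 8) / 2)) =4791209 / 693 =6913.72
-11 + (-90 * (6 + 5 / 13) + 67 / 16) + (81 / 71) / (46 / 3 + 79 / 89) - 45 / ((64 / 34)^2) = -2431747657909 / 4093453312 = -594.06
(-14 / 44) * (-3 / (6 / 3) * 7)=147 / 44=3.34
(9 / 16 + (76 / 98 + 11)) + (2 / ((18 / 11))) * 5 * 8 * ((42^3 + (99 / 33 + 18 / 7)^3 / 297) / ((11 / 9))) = 178903926261 / 60368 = 2963555.63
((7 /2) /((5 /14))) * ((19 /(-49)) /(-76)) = 1 /20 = 0.05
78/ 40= 1.95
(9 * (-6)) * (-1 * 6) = 324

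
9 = 9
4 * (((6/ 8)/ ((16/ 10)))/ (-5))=-3/ 8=-0.38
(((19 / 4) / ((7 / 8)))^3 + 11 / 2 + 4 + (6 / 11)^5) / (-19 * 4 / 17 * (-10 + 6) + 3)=318397838999 / 39220750030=8.12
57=57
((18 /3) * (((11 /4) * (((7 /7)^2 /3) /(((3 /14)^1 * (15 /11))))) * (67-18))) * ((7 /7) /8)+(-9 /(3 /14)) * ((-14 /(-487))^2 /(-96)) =9843255877 /85380840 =115.29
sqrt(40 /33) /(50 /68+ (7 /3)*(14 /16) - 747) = -272*sqrt(330) /3340073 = -0.00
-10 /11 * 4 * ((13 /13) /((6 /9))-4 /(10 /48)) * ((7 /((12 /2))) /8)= 413 /44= 9.39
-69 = -69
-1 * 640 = -640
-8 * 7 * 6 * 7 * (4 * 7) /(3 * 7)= -3136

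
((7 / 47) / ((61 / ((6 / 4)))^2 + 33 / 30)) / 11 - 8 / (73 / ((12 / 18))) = -175983634 / 2409045771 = -0.07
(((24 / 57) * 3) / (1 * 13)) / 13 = 24 / 3211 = 0.01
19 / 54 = 0.35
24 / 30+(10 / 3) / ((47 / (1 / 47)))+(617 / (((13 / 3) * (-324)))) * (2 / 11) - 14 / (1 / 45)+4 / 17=-912063005981 / 1449921330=-629.04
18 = 18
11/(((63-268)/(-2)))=22/205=0.11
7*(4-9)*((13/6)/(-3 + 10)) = -65/6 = -10.83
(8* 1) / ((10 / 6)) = 24 / 5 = 4.80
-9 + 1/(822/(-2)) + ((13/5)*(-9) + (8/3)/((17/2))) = -373673/11645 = -32.09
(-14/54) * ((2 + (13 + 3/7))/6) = -2/3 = -0.67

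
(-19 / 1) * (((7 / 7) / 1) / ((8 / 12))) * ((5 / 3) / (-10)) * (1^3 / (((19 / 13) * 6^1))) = 13 / 24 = 0.54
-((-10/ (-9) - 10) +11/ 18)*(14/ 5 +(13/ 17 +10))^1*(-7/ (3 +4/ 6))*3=-1202579/ 1870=-643.09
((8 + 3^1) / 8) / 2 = 11 / 16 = 0.69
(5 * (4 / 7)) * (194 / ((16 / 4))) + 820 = 6710 / 7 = 958.57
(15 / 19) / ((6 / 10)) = 1.32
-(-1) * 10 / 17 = 10 / 17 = 0.59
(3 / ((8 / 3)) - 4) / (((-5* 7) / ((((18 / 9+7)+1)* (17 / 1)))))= 391 / 28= 13.96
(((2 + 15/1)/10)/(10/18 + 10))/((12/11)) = 561/3800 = 0.15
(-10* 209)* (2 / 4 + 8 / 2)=-9405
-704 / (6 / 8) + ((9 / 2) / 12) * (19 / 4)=-89941 / 96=-936.89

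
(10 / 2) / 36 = 5 / 36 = 0.14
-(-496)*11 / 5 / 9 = 121.24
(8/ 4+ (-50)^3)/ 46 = -2717.35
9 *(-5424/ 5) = -48816/ 5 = -9763.20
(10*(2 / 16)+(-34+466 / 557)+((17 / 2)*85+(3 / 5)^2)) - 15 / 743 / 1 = 28594059661 / 41385100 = 690.93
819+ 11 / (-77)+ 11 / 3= 17273 / 21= 822.52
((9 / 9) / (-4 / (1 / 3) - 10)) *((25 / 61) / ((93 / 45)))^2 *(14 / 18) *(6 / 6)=-109375 / 78669382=-0.00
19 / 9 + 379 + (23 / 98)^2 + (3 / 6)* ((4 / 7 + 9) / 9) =381.70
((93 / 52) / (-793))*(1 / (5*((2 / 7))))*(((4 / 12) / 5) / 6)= -217 / 12370800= -0.00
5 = 5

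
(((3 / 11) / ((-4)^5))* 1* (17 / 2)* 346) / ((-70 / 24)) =26469 / 98560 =0.27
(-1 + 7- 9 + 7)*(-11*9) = -396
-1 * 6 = -6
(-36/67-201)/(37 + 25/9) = -121527/23986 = -5.07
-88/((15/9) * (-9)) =88/15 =5.87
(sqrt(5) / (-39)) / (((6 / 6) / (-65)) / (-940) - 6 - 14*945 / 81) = 4700*sqrt(5) / 31038797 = 0.00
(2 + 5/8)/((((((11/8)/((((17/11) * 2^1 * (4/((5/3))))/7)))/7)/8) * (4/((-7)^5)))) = -288004752/605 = -476040.91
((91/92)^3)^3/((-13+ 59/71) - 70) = -30383015809214977181/2754589393413771624448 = -0.01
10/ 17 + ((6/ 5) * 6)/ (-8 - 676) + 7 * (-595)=-6725542/ 1615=-4164.42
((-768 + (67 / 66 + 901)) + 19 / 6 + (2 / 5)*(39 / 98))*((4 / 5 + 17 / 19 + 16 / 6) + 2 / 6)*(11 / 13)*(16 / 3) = 880425408 / 302575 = 2909.78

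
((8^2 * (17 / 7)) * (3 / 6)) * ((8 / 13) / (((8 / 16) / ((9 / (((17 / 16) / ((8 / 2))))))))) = 294912 / 91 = 3240.79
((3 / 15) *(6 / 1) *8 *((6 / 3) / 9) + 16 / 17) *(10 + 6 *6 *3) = 92512 / 255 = 362.79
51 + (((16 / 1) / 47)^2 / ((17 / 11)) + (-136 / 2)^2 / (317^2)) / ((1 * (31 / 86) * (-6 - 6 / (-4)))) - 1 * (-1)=54669769853324 / 1052852093343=51.93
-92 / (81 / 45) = -460 / 9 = -51.11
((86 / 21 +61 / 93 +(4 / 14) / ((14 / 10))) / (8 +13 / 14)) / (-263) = -15054 / 7133875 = -0.00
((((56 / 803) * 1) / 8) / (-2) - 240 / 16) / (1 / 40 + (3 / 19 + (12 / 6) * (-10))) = 9156860 / 12093983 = 0.76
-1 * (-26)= 26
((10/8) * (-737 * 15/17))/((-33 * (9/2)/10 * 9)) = 8375/1377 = 6.08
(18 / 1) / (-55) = -18 / 55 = -0.33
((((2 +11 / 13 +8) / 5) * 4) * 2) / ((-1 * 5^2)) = -0.69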